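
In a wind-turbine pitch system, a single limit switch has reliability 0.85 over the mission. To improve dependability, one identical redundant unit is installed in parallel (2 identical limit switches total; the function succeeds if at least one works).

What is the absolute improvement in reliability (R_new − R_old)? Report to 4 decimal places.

0.1275

R_before = 0.85
R_after = 1 − (1 − 0.85)^2 = 0.9775
ΔR = 0.9775 − 0.85 = 0.1275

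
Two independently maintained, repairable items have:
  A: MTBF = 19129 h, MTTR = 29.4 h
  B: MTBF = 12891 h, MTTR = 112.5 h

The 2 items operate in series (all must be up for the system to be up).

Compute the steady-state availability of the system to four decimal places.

0.9898

A(A) = MTBF/(MTBF+MTTR) = 19129/(19129+29.4) = 0.998465
A(B) = MTBF/(MTBF+MTTR) = 12891/(12891+112.5) = 0.991348
Series availability: 0.998465 × 0.991348 = 0.9898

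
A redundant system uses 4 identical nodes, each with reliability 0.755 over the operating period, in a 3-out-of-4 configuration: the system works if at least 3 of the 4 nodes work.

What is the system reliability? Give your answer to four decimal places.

R = Σ_{i=3}^{4} C(4,i) p^i (1−p)^{4−i} with p = 0.755
C(4,3)·0.755^3·0.245^1 = 0.421761
C(4,4)·0.755^4·0.245^0 = 0.324929
Sum = 0.7467

0.7467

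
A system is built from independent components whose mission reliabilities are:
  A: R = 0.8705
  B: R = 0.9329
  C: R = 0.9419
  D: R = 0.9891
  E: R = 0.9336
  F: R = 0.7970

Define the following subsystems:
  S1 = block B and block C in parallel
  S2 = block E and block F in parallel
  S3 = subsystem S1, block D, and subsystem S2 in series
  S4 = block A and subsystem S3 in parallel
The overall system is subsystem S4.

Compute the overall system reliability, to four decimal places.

Parallel (B and C): 1 − (1 − 0.932900)(1 − 0.941900) = 0.996101
Parallel (E and F): 1 − (1 − 0.933600)(1 − 0.797000) = 0.986521
Series ([0.996101], D, and [0.986521]): 0.996101 × 0.989100 × 0.986521 = 0.971963
Parallel (A and [0.971963]): 1 − (1 − 0.870500)(1 − 0.971963) = 0.9964

0.9964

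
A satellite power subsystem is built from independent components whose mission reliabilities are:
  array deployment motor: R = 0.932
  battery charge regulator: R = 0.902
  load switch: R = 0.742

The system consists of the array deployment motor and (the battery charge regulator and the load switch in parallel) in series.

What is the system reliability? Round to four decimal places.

Parallel (battery charge regulator and load switch): 1 − (1 − 0.902000)(1 − 0.742000) = 0.974716
Series (array deployment motor and [0.974716]): 0.932000 × 0.974716 = 0.9084

0.9084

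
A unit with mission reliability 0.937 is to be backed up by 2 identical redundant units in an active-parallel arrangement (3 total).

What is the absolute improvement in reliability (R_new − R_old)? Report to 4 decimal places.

0.0627

R_before = 0.937
R_after = 1 − (1 − 0.937)^3 = 0.9997
ΔR = 0.9997 − 0.937 = 0.0627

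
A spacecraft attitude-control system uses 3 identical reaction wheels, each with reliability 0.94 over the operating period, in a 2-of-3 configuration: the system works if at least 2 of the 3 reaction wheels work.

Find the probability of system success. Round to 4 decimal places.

R = Σ_{i=2}^{3} C(3,i) p^i (1−p)^{3−i} with p = 0.94
C(3,2)·0.94^2·0.06^1 = 0.159048
C(3,3)·0.94^3·0.06^0 = 0.830584
Sum = 0.9896

0.9896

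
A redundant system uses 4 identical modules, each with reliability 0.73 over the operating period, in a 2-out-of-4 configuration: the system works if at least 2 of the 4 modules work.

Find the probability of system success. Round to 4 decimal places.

0.9372

R = Σ_{i=2}^{4} C(4,i) p^i (1−p)^{4−i} with p = 0.73
C(4,2)·0.73^2·0.27^2 = 0.233090
C(4,3)·0.73^3·0.27^1 = 0.420138
C(4,4)·0.73^4·0.27^0 = 0.283982
Sum = 0.9372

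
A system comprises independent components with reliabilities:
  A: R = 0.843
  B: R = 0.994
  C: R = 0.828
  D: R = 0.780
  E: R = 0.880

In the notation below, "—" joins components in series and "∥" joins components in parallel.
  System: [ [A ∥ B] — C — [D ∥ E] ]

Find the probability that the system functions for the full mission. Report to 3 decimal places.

Parallel (A and B): 1 − (1 − 0.84300)(1 − 0.99400) = 0.99906
Parallel (D and E): 1 − (1 − 0.78000)(1 − 0.88000) = 0.97360
Series ([0.99906], C, and [0.97360]): 0.99906 × 0.82800 × 0.97360 = 0.805

0.805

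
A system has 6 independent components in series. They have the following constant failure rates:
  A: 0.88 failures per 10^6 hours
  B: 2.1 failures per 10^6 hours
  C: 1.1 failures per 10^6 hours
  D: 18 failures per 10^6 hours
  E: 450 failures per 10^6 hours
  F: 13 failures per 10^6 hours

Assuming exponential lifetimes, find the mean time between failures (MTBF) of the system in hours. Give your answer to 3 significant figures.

2060

Series of exponential components: λ_sys = Σ λ_i
λ_sys = 0.00000088 + 0.0000021 + 0.0000011 + 0.000018 + 0.00045 + 0.000013 = 4.8508e-04 /h
MTBF = 1 / λ_sys = 2060 h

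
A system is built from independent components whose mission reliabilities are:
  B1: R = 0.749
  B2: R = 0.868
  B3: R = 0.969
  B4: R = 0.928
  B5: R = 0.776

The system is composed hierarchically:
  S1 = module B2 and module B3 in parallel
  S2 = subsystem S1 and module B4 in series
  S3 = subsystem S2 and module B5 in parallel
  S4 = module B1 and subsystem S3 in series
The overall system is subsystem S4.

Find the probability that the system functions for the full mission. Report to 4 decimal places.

Parallel (B2 and B3): 1 − (1 − 0.868000)(1 − 0.969000) = 0.995908
Series ([0.995908] and B4): 0.995908 × 0.928000 = 0.924203
Parallel ([0.924203] and B5): 1 − (1 − 0.924203)(1 − 0.776000) = 0.983021
Series (B1 and [0.983021]): 0.749000 × 0.983021 = 0.7363

0.7363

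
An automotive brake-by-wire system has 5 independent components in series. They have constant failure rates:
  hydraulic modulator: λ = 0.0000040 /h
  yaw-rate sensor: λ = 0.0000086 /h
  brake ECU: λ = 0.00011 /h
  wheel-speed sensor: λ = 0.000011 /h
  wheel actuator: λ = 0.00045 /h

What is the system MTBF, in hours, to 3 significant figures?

Series of exponential components: λ_sys = Σ λ_i
λ_sys = 0.0000040 + 0.0000086 + 0.00011 + 0.000011 + 0.00045 = 5.8360e-04 /h
MTBF = 1 / λ_sys = 1710 h

1710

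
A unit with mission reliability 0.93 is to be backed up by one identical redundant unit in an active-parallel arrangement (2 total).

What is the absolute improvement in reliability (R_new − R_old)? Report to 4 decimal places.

R_before = 0.93
R_after = 1 − (1 − 0.93)^2 = 0.9951
ΔR = 0.9951 − 0.93 = 0.0651

0.0651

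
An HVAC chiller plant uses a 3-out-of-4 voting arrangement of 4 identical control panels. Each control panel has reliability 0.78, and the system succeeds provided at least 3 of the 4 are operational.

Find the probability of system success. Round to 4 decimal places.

R = Σ_{i=3}^{4} C(4,i) p^i (1−p)^{4−i} with p = 0.78
C(4,3)·0.78^3·0.22^1 = 0.417606
C(4,4)·0.78^4·0.22^0 = 0.370151
Sum = 0.7878

0.7878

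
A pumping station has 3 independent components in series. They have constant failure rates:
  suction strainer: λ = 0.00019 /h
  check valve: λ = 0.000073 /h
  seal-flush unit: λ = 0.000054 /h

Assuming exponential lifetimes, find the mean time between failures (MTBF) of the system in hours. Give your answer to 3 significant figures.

Series of exponential components: λ_sys = Σ λ_i
λ_sys = 0.00019 + 0.000073 + 0.000054 = 3.1700e-04 /h
MTBF = 1 / λ_sys = 3150 h

3150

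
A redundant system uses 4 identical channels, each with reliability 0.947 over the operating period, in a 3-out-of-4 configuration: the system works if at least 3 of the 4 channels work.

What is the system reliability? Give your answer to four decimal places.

R = Σ_{i=3}^{4} C(4,i) p^i (1−p)^{4−i} with p = 0.947
C(4,3)·0.947^3·0.053^1 = 0.180047
C(4,4)·0.947^4·0.053^0 = 0.804266
Sum = 0.9843

0.9843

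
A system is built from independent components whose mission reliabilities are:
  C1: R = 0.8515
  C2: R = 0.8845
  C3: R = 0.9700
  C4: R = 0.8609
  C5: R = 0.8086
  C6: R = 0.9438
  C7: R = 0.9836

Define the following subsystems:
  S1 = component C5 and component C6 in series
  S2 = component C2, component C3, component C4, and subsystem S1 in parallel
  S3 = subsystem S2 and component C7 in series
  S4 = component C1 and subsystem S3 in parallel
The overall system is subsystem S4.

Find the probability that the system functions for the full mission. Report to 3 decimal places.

0.998

Series (C5 and C6): 0.80860 × 0.94380 = 0.76316
Parallel (C2, C3, C4, and [0.76316]): 1 − (1 − 0.88450)(1 − 0.97000)(1 − 0.86090)(1 − 0.76316) = 0.99989
Series ([0.99989] and C7): 0.99989 × 0.98360 = 0.98349
Parallel (C1 and [0.98349]): 1 − (1 − 0.85150)(1 − 0.98349) = 0.998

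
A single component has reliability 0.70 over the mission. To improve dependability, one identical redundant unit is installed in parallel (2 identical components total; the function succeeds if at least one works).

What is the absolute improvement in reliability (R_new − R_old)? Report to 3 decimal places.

R_before = 0.70
R_after = 1 − (1 − 0.70)^2 = 0.910
ΔR = 0.910 − 0.70 = 0.210

0.210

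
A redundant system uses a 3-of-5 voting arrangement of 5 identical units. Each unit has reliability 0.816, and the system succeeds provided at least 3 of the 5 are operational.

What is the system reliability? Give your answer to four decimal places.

0.9536

R = Σ_{i=3}^{5} C(5,i) p^i (1−p)^{5−i} with p = 0.816
C(5,3)·0.816^3·0.184^2 = 0.183953
C(5,4)·0.816^4·0.184^1 = 0.407895
C(5,5)·0.816^5·0.184^0 = 0.361785
Sum = 0.9536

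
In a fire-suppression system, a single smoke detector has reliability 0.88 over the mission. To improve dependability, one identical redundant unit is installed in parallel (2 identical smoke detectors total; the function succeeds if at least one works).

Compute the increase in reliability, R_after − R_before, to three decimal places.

R_before = 0.88
R_after = 1 − (1 − 0.88)^2 = 0.986
ΔR = 0.986 − 0.88 = 0.106

0.106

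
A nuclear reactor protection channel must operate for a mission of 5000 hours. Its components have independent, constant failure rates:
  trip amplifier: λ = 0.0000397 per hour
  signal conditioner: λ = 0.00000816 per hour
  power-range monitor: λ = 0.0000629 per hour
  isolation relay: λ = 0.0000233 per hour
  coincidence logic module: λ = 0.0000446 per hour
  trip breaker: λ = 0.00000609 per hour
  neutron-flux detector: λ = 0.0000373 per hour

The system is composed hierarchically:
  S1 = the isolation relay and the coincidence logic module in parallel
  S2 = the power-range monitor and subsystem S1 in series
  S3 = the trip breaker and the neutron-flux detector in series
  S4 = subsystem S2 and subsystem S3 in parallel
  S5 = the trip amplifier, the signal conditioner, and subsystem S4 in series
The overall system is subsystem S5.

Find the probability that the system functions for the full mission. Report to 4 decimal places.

0.7433

R(trip amplifier) = exp(−0.0000397 × 5000) = 0.819960
R(signal conditioner) = exp(−0.00000816 × 5000) = 0.960021
R(power-range monitor) = exp(−0.0000629 × 5000) = 0.730154
R(isolation relay) = exp(−0.0000233 × 5000) = 0.890030
R(coincidence logic module) = exp(−0.0000446 × 5000) = 0.800115
R(trip breaker) = exp(−0.00000609 × 5000) = 0.970009
R(neutron-flux detector) = exp(−0.0000373 × 5000) = 0.829859
Parallel (isolation relay and coincidence logic module): 1 − (1 − 0.890030)(1 − 0.800115) = 0.978019
Series (power-range monitor and [0.978019]): 0.730154 × 0.978019 = 0.714104
Series (trip breaker and neutron-flux detector): 0.970009 × 0.829859 = 0.804971
Parallel ([0.714104] and [0.804971]): 1 − (1 − 0.714104)(1 − 0.804971) = 0.944242
Series (trip amplifier, signal conditioner, and [0.944242]): 0.819960 × 0.960021 × 0.944242 = 0.7433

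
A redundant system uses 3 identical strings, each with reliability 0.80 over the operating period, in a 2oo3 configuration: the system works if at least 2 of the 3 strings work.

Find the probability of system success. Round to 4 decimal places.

R = Σ_{i=2}^{3} C(3,i) p^i (1−p)^{3−i} with p = 0.80
C(3,2)·0.80^2·0.20^1 = 0.384000
C(3,3)·0.80^3·0.20^0 = 0.512000
Sum = 0.8960

0.8960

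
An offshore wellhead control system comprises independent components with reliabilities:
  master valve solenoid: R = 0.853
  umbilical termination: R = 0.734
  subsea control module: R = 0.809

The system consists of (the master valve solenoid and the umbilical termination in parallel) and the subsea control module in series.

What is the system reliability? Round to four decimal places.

0.7774

Parallel (master valve solenoid and umbilical termination): 1 − (1 − 0.853000)(1 − 0.734000) = 0.960898
Series ([0.960898] and subsea control module): 0.960898 × 0.809000 = 0.7774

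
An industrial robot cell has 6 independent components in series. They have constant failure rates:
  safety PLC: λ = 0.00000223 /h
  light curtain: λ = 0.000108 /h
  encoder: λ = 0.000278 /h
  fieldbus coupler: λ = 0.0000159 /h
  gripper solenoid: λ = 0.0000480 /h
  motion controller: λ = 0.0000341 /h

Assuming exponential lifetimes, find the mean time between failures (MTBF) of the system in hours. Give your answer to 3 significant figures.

Series of exponential components: λ_sys = Σ λ_i
λ_sys = 0.00000223 + 0.000108 + 0.000278 + 0.0000159 + 0.0000480 + 0.0000341 = 4.8623e-04 /h
MTBF = 1 / λ_sys = 2060 h

2060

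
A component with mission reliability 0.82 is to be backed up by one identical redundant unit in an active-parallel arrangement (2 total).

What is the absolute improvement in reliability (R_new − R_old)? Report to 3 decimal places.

0.148

R_before = 0.82
R_after = 1 − (1 − 0.82)^2 = 0.968
ΔR = 0.968 − 0.82 = 0.148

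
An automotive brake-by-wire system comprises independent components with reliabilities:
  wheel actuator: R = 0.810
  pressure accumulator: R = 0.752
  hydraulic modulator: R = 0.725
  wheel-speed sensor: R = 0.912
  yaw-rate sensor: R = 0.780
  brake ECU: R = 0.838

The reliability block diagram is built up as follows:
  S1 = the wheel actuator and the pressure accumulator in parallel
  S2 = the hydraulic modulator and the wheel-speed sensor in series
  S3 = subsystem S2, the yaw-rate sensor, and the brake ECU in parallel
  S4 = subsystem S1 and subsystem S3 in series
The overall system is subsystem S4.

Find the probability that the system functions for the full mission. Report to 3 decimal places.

Parallel (wheel actuator and pressure accumulator): 1 − (1 − 0.81000)(1 − 0.75200) = 0.95288
Series (hydraulic modulator and wheel-speed sensor): 0.72500 × 0.91200 = 0.66120
Parallel ([0.66120], yaw-rate sensor, and brake ECU): 1 − (1 − 0.66120)(1 − 0.78000)(1 − 0.83800) = 0.98793
Series ([0.95288] and [0.98793]): 0.95288 × 0.98793 = 0.941

0.941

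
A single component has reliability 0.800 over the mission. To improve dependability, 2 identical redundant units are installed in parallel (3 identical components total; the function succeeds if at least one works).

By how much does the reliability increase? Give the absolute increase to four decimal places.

R_before = 0.800
R_after = 1 − (1 − 0.800)^3 = 0.9920
ΔR = 0.9920 − 0.800 = 0.1920

0.1920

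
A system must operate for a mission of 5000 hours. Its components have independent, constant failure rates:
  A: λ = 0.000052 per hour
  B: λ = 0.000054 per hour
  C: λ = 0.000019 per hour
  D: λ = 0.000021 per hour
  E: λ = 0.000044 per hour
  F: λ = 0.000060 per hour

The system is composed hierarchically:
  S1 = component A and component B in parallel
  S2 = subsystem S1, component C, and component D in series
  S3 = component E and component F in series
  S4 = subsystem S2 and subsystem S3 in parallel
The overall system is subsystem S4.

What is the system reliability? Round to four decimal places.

0.9085

R(A) = exp(−0.000052 × 5000) = 0.771052
R(B) = exp(−0.000054 × 5000) = 0.763379
R(C) = exp(−0.000019 × 5000) = 0.909373
R(D) = exp(−0.000021 × 5000) = 0.900325
R(E) = exp(−0.000044 × 5000) = 0.802519
R(F) = exp(−0.000060 × 5000) = 0.740818
Parallel (A and B): 1 − (1 − 0.771052)(1 − 0.763379) = 0.945826
Series ([0.945826], C, and D): 0.945826 × 0.909373 × 0.900325 = 0.774377
Series (E and F): 0.802519 × 0.740818 = 0.594521
Parallel ([0.774377] and [0.594521]): 1 − (1 − 0.774377)(1 − 0.594521) = 0.9085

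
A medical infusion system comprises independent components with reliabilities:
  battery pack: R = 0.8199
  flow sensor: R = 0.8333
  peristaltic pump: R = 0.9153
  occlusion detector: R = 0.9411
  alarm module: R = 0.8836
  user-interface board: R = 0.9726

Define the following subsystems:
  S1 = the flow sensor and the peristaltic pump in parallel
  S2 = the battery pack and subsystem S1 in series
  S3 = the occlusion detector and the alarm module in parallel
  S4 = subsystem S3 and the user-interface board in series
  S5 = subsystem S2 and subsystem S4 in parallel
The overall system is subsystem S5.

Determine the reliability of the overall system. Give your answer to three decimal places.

Parallel (flow sensor and peristaltic pump): 1 − (1 − 0.83330)(1 − 0.91530) = 0.98588
Series (battery pack and [0.98588]): 0.81990 × 0.98588 = 0.80832
Parallel (occlusion detector and alarm module): 1 − (1 − 0.94110)(1 − 0.88360) = 0.99314
Series ([0.99314] and user-interface board): 0.99314 × 0.97260 = 0.96593
Parallel ([0.80832] and [0.96593]): 1 − (1 − 0.80832)(1 − 0.96593) = 0.993

0.993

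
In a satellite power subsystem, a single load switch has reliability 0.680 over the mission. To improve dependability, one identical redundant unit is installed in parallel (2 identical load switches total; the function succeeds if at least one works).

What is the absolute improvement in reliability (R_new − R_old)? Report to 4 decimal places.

0.2176

R_before = 0.680
R_after = 1 − (1 − 0.680)^2 = 0.8976
ΔR = 0.8976 − 0.680 = 0.2176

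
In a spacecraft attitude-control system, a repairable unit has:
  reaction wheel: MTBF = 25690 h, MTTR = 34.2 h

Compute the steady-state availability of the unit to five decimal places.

A(reaction wheel) = MTBF/(MTBF+MTTR) = 25690/(25690+34.2) = 0.99867

0.99867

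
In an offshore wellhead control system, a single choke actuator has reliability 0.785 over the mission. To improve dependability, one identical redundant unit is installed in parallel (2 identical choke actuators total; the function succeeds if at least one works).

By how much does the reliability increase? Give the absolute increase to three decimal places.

0.169

R_before = 0.785
R_after = 1 − (1 − 0.785)^2 = 0.954
ΔR = 0.954 − 0.785 = 0.169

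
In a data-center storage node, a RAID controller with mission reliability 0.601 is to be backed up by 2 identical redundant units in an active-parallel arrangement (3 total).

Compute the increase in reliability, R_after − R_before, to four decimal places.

0.3355

R_before = 0.601
R_after = 1 − (1 − 0.601)^3 = 0.9365
ΔR = 0.9365 − 0.601 = 0.3355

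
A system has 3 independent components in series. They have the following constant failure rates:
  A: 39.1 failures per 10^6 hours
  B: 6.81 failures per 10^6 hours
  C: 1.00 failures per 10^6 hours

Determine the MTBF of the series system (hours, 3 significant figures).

21300

Series of exponential components: λ_sys = Σ λ_i
λ_sys = 0.0000391 + 0.00000681 + 0.00000100 = 4.6910e-05 /h
MTBF = 1 / λ_sys = 21300 h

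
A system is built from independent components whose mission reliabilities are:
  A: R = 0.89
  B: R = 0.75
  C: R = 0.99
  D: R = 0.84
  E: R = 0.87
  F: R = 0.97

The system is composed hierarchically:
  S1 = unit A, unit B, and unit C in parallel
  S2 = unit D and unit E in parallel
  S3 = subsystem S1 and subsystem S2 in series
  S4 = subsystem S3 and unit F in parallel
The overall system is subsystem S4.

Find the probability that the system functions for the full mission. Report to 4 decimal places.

Parallel (A, B, and C): 1 − (1 − 0.890000)(1 − 0.750000)(1 − 0.990000) = 0.999725
Parallel (D and E): 1 − (1 − 0.840000)(1 − 0.870000) = 0.979200
Series ([0.999725] and [0.979200]): 0.999725 × 0.979200 = 0.978931
Parallel ([0.978931] and F): 1 − (1 − 0.978931)(1 − 0.970000) = 0.9994

0.9994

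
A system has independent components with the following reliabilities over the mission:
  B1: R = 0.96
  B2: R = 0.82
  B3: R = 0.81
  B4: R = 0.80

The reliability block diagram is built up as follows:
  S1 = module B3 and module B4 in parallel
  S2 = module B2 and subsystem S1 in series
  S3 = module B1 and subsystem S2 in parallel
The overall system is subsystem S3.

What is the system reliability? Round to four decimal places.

0.9916

Parallel (B3 and B4): 1 − (1 − 0.810000)(1 − 0.800000) = 0.962000
Series (B2 and [0.962000]): 0.820000 × 0.962000 = 0.788840
Parallel (B1 and [0.788840]): 1 − (1 − 0.960000)(1 − 0.788840) = 0.9916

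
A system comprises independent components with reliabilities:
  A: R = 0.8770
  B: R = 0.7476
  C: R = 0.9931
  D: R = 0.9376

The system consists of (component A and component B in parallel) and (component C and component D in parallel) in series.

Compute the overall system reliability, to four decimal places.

0.9685

Parallel (A and B): 1 − (1 − 0.877000)(1 − 0.747600) = 0.968955
Parallel (C and D): 1 − (1 − 0.993100)(1 − 0.937600) = 0.999569
Series ([0.968955] and [0.999569]): 0.968955 × 0.999569 = 0.9685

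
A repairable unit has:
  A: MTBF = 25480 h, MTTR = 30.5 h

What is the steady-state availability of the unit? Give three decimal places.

0.999

A(A) = MTBF/(MTBF+MTTR) = 25480/(25480+30.5) = 0.999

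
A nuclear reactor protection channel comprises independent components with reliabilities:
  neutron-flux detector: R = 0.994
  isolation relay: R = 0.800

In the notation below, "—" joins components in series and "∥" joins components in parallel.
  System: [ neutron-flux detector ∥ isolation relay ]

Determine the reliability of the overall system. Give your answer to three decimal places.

0.999

Parallel (neutron-flux detector and isolation relay): 1 − (1 − 0.99400)(1 − 0.80000) = 0.999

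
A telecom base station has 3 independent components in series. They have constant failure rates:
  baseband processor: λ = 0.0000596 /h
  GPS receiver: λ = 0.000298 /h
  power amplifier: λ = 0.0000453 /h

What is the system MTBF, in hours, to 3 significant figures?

Series of exponential components: λ_sys = Σ λ_i
λ_sys = 0.0000596 + 0.000298 + 0.0000453 = 4.0290e-04 /h
MTBF = 1 / λ_sys = 2480 h

2480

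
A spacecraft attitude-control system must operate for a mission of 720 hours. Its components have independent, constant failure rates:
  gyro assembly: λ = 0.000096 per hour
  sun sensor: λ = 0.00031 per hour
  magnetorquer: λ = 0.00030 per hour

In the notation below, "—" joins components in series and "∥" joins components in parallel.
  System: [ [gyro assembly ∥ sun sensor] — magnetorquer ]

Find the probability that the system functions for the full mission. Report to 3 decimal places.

R(gyro assembly) = exp(−0.000096 × 720) = 0.93321
R(sun sensor) = exp(−0.00031 × 720) = 0.79995
R(magnetorquer) = exp(−0.00030 × 720) = 0.80574
Parallel (gyro assembly and sun sensor): 1 − (1 − 0.93321)(1 − 0.79995) = 0.98664
Series ([0.98664] and magnetorquer): 0.98664 × 0.80574 = 0.795

0.795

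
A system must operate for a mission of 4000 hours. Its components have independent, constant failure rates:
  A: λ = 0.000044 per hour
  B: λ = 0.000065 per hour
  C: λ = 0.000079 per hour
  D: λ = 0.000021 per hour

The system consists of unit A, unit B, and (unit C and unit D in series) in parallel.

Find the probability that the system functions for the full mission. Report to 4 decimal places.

R(A) = exp(−0.000044 × 4000) = 0.838618
R(B) = exp(−0.000065 × 4000) = 0.771052
R(C) = exp(−0.000079 × 4000) = 0.729059
R(D) = exp(−0.000021 × 4000) = 0.919431
Series (C and D): 0.729059 × 0.919431 = 0.670319
Parallel (A, B, and [0.670319]): 1 − (1 − 0.838618)(1 − 0.771052)(1 − 0.670319) = 0.9878

0.9878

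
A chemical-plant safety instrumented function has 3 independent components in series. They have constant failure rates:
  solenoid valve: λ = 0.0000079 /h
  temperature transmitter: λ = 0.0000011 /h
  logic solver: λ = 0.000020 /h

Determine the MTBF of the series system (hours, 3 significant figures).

34500

Series of exponential components: λ_sys = Σ λ_i
λ_sys = 0.0000079 + 0.0000011 + 0.000020 = 2.9000e-05 /h
MTBF = 1 / λ_sys = 34500 h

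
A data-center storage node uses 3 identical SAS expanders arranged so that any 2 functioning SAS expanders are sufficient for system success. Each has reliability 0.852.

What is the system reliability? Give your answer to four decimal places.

R = Σ_{i=2}^{3} C(3,i) p^i (1−p)^{3−i} with p = 0.852
C(3,2)·0.852^2·0.148^1 = 0.322301
C(3,3)·0.852^3·0.148^0 = 0.618470
Sum = 0.9408

0.9408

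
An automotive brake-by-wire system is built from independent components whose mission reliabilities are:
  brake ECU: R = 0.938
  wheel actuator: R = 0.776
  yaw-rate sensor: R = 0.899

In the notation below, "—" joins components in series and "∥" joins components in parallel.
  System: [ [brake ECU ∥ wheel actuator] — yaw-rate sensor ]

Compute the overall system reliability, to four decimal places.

0.8865

Parallel (brake ECU and wheel actuator): 1 − (1 − 0.938000)(1 − 0.776000) = 0.986112
Series ([0.986112] and yaw-rate sensor): 0.986112 × 0.899000 = 0.8865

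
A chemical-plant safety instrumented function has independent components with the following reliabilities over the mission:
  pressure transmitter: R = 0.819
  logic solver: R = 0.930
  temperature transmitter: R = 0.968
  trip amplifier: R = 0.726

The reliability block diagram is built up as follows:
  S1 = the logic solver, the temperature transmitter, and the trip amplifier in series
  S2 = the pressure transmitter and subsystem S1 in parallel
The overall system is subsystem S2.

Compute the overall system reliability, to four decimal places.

Series (logic solver, temperature transmitter, and trip amplifier): 0.930000 × 0.968000 × 0.726000 = 0.653574
Parallel (pressure transmitter and [0.653574]): 1 − (1 − 0.819000)(1 − 0.653574) = 0.9373

0.9373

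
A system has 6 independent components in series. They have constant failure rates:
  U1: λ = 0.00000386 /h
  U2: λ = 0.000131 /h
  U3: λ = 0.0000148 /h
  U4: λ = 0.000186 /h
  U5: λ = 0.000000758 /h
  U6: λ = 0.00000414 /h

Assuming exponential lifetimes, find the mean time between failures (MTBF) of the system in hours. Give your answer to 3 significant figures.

2940

Series of exponential components: λ_sys = Σ λ_i
λ_sys = 0.00000386 + 0.000131 + 0.0000148 + 0.000186 + 0.000000758 + 0.00000414 = 3.4056e-04 /h
MTBF = 1 / λ_sys = 2940 h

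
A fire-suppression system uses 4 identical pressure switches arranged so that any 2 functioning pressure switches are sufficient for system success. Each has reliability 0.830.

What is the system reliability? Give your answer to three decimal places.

R = Σ_{i=2}^{4} C(4,i) p^i (1−p)^{4−i} with p = 0.830
C(4,2)·0.830^2·0.170^2 = 0.11946
C(4,3)·0.830^3·0.170^1 = 0.38882
C(4,4)·0.830^4·0.170^0 = 0.47458
Sum = 0.983

0.983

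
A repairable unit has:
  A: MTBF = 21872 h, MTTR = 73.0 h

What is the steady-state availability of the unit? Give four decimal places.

0.9967

A(A) = MTBF/(MTBF+MTTR) = 21872/(21872+73.0) = 0.9967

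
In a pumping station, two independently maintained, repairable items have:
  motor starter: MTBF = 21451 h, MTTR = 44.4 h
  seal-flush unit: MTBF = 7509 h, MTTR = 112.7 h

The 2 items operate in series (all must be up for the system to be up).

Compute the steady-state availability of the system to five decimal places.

A(motor starter) = MTBF/(MTBF+MTTR) = 21451/(21451+44.4) = 0.997934
A(seal-flush unit) = MTBF/(MTBF+MTTR) = 7509/(7509+112.7) = 0.985213
Series availability: 0.997934 × 0.985213 = 0.98318

0.98318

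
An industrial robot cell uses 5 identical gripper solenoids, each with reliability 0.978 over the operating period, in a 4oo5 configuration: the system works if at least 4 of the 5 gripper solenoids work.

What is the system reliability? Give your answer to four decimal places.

R = Σ_{i=4}^{5} C(5,i) p^i (1−p)^{5−i} with p = 0.978
C(5,4)·0.978^4·0.022^1 = 0.100635
C(5,5)·0.978^5·0.022^0 = 0.894735
Sum = 0.9954

0.9954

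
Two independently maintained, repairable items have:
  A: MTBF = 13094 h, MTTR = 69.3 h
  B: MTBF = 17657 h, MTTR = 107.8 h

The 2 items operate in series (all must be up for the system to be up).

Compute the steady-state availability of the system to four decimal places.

0.9887

A(A) = MTBF/(MTBF+MTTR) = 13094/(13094+69.3) = 0.994735
A(B) = MTBF/(MTBF+MTTR) = 17657/(17657+107.8) = 0.993932
Series availability: 0.994735 × 0.993932 = 0.9887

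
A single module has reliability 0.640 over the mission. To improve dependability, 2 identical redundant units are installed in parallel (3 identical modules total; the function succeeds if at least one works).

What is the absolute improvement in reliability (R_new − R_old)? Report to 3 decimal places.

0.313

R_before = 0.640
R_after = 1 − (1 − 0.640)^3 = 0.953
ΔR = 0.953 − 0.640 = 0.313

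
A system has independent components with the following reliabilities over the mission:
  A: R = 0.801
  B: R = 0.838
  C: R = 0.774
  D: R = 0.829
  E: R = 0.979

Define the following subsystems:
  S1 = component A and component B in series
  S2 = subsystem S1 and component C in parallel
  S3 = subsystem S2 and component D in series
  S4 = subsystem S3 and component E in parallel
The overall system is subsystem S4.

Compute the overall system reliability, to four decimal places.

0.9951

Series (A and B): 0.801000 × 0.838000 = 0.671238
Parallel ([0.671238] and C): 1 − (1 − 0.671238)(1 − 0.774000) = 0.925700
Series ([0.925700] and D): 0.925700 × 0.829000 = 0.767405
Parallel ([0.767405] and E): 1 − (1 − 0.767405)(1 − 0.979000) = 0.9951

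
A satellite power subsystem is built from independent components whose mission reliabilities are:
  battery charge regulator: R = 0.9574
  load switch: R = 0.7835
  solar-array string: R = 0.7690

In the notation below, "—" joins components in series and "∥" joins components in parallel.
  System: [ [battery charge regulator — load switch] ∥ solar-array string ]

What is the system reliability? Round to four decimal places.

0.9423

Series (battery charge regulator and load switch): 0.957400 × 0.783500 = 0.750123
Parallel ([0.750123] and solar-array string): 1 − (1 − 0.750123)(1 − 0.769000) = 0.9423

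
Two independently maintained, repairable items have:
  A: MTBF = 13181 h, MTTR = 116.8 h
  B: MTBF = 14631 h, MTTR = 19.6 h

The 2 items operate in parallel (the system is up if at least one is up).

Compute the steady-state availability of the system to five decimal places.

A(A) = MTBF/(MTBF+MTTR) = 13181/(13181+116.8) = 0.991217
A(B) = MTBF/(MTBF+MTTR) = 14631/(14631+19.6) = 0.998662
Parallel availability: 1 − (1 − 0.991217)(1 − 0.998662) = 0.99999

0.99999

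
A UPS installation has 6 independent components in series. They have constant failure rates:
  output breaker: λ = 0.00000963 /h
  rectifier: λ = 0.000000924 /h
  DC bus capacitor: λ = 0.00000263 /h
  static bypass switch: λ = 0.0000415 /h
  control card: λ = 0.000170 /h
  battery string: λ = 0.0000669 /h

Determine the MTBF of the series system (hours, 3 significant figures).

Series of exponential components: λ_sys = Σ λ_i
λ_sys = 0.00000963 + 0.000000924 + 0.00000263 + 0.0000415 + 0.000170 + 0.0000669 = 2.9158e-04 /h
MTBF = 1 / λ_sys = 3430 h

3430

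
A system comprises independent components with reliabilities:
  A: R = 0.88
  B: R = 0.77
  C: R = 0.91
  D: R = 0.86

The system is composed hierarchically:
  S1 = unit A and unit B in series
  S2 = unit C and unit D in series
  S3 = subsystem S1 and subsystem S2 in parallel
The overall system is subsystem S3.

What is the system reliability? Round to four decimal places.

Series (A and B): 0.880000 × 0.770000 = 0.677600
Series (C and D): 0.910000 × 0.860000 = 0.782600
Parallel ([0.677600] and [0.782600]): 1 − (1 − 0.677600)(1 − 0.782600) = 0.9299

0.9299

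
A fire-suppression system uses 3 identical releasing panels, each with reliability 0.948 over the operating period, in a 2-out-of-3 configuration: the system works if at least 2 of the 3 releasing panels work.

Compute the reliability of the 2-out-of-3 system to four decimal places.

0.9922

R = Σ_{i=2}^{3} C(3,i) p^i (1−p)^{3−i} with p = 0.948
C(3,2)·0.948^2·0.052^1 = 0.140198
C(3,3)·0.948^3·0.052^0 = 0.851971
Sum = 0.9922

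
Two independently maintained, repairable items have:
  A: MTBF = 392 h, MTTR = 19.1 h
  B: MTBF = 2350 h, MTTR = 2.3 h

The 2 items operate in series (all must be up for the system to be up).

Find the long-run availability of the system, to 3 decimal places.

0.953

A(A) = MTBF/(MTBF+MTTR) = 392/(392+19.1) = 0.953539
A(B) = MTBF/(MTBF+MTTR) = 2350/(2350+2.3) = 0.999022
Series availability: 0.953539 × 0.999022 = 0.953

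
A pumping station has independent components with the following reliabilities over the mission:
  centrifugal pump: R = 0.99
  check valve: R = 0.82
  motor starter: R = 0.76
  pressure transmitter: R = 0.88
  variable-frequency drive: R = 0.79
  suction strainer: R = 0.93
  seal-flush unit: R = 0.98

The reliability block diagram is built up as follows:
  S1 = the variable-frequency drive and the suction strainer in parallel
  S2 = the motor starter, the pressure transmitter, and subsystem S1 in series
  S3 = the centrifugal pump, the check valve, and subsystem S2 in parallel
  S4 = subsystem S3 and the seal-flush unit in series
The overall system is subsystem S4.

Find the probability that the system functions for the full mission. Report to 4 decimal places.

0.9794

Parallel (variable-frequency drive and suction strainer): 1 − (1 − 0.790000)(1 − 0.930000) = 0.985300
Series (motor starter, pressure transmitter, and [0.985300]): 0.760000 × 0.880000 × 0.985300 = 0.658969
Parallel (centrifugal pump, check valve, and [0.658969]): 1 − (1 − 0.990000)(1 − 0.820000)(1 − 0.658969) = 0.999386
Series ([0.999386] and seal-flush unit): 0.999386 × 0.980000 = 0.9794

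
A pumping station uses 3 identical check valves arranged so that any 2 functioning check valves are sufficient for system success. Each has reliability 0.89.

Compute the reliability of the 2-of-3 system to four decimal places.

0.9664

R = Σ_{i=2}^{3} C(3,i) p^i (1−p)^{3−i} with p = 0.89
C(3,2)·0.89^2·0.11^1 = 0.261393
C(3,3)·0.89^3·0.11^0 = 0.704969
Sum = 0.9664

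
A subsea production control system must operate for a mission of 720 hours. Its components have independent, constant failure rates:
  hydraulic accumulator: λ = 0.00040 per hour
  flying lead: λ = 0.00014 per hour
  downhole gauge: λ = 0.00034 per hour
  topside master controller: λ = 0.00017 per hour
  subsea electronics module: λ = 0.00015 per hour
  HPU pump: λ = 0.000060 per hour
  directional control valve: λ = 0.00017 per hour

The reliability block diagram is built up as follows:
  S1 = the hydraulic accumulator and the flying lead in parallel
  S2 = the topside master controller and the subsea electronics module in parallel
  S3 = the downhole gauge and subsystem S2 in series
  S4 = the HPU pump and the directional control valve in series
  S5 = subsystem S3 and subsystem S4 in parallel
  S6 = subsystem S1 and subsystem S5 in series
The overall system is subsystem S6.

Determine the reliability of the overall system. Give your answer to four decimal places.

0.9423

R(hydraulic accumulator) = exp(−0.00040 × 720) = 0.749762
R(flying lead) = exp(−0.00014 × 720) = 0.904114
R(downhole gauge) = exp(−0.00034 × 720) = 0.782861
R(topside master controller) = exp(−0.00017 × 720) = 0.884794
R(subsea electronics module) = exp(−0.00015 × 720) = 0.897628
R(HPU pump) = exp(−0.000060 × 720) = 0.957720
R(directional control valve) = exp(−0.00017 × 720) = 0.884794
Parallel (hydraulic accumulator and flying lead): 1 − (1 − 0.749762)(1 − 0.904114) = 0.976006
Parallel (topside master controller and subsea electronics module): 1 − (1 − 0.884794)(1 − 0.897628) = 0.988206
Series (downhole gauge and [0.988206]): 0.782861 × 0.988206 = 0.773628
Series (HPU pump and directional control valve): 0.957720 × 0.884794 = 0.847385
Parallel ([0.773628] and [0.847385]): 1 − (1 − 0.773628)(1 − 0.847385) = 0.965452
Series ([0.976006] and [0.965452]): 0.976006 × 0.965452 = 0.9423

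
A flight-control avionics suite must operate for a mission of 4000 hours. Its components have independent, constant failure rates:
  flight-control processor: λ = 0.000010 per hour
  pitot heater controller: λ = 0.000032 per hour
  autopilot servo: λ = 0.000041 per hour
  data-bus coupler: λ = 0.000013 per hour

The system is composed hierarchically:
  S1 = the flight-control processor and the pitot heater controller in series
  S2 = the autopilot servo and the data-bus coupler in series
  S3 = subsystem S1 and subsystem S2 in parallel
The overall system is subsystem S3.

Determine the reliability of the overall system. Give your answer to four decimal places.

R(flight-control processor) = exp(−0.000010 × 4000) = 0.960789
R(pitot heater controller) = exp(−0.000032 × 4000) = 0.879853
R(autopilot servo) = exp(−0.000041 × 4000) = 0.848742
R(data-bus coupler) = exp(−0.000013 × 4000) = 0.949329
Series (flight-control processor and pitot heater controller): 0.960789 × 0.879853 = 0.845353
Series (autopilot servo and data-bus coupler): 0.848742 × 0.949329 = 0.805735
Parallel ([0.845353] and [0.805735]): 1 − (1 − 0.845353)(1 − 0.805735) = 0.9700

0.9700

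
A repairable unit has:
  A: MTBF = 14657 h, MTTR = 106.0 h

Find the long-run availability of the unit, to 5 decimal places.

A(A) = MTBF/(MTBF+MTTR) = 14657/(14657+106.0) = 0.99282

0.99282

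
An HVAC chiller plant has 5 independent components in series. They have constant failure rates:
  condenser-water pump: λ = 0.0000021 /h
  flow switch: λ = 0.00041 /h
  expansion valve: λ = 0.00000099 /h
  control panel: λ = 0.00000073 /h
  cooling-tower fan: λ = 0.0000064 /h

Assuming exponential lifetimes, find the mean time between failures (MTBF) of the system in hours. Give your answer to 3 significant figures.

Series of exponential components: λ_sys = Σ λ_i
λ_sys = 0.0000021 + 0.00041 + 0.00000099 + 0.00000073 + 0.0000064 = 4.2022e-04 /h
MTBF = 1 / λ_sys = 2380 h

2380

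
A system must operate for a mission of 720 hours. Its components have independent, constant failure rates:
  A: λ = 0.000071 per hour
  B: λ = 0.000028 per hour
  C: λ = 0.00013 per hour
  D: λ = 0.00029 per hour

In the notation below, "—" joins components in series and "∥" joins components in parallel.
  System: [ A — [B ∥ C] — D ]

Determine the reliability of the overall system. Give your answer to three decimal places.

0.770

R(A) = exp(−0.000071 × 720) = 0.95016
R(B) = exp(−0.000028 × 720) = 0.98004
R(C) = exp(−0.00013 × 720) = 0.91065
R(D) = exp(−0.00029 × 720) = 0.81156
Parallel (B and C): 1 − (1 − 0.98004)(1 − 0.91065) = 0.99822
Series (A, [0.99822], and D): 0.95016 × 0.99822 × 0.81156 = 0.770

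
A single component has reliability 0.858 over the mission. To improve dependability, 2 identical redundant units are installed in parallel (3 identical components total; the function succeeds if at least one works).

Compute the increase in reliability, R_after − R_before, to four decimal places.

R_before = 0.858
R_after = 1 − (1 − 0.858)^3 = 0.9971
ΔR = 0.9971 − 0.858 = 0.1391

0.1391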